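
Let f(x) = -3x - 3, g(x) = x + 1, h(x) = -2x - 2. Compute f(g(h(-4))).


-24


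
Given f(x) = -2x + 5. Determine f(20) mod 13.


f(20) = -35
-35 mod 13 = 4

4


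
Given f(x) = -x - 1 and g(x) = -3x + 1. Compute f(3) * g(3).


f(3) = -4
g(3) = -8
Product = 32

32


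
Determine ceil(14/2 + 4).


14/2 = 7
7 + 4 = 11
ceil(11) = 11

11


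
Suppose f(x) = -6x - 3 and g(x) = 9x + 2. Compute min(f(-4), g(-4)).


f(-4) = 21
g(-4) = -34
min = -34

-34


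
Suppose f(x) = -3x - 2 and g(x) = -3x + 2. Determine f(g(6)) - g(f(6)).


-16


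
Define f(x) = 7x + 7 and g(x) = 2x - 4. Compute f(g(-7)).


g(-7) = -18
f(-18) = -119

-119


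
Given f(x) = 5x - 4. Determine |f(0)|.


f(0) = -4
|-4| = 4

4


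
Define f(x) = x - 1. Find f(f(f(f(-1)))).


f(-1) = -2
f(-2) = -3
f(-3) = -4
f(-4) = -5

-5


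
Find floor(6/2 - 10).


6/2 = 3
3 - 10 = -7
floor(-7) = -7

-7


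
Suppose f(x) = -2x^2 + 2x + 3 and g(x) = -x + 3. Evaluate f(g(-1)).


g(-1) = 4
f(4) = (-2)*(4)^2 + 2*(4) + 3 = -21

-21


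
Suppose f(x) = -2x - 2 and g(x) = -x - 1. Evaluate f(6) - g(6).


f(6) = -14
g(6) = -7
Difference = -7

-7


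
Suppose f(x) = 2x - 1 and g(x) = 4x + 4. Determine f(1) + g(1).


f(1) = 1
g(1) = 8
Sum = 9

9


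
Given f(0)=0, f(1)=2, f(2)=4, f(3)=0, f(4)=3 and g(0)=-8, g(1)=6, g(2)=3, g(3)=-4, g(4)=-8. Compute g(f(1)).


f(1) = 2
g(2) = 3

3


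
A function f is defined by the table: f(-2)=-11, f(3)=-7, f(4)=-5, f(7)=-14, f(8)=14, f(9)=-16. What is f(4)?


Reading from the table at x = 4

-5


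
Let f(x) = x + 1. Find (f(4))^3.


f(4) = 5
(5)^3 = 125

125


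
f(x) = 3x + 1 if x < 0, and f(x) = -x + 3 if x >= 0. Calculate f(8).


8 satisfies x >= 0
f(8) = -5

-5


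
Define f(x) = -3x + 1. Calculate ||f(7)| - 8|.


f(7) = -20
|-20| = 20
|20 - 8| = 12

12


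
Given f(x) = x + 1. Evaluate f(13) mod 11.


f(13) = 14
14 mod 11 = 3

3


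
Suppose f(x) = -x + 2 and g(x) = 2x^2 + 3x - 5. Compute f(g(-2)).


g(-2) = -3
f(-3) = 5

5


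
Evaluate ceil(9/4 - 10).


-7


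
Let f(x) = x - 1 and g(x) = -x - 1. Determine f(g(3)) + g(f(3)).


-8


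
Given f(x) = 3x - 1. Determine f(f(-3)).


f(-3) = -10
f(-10) = -31

-31


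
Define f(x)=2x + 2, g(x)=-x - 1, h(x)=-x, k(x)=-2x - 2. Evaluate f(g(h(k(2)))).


k(2) = -6
h(-6) = 6
g(6) = -7
f(-7) = -12

-12


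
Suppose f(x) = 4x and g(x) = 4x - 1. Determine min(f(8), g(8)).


f(8) = 32
g(8) = 31
min = 31

31


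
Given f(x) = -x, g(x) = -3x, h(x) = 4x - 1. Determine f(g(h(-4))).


-51


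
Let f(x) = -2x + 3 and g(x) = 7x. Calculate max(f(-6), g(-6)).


f(-6) = 15
g(-6) = -42
max = 15

15


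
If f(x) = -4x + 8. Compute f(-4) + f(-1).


f(-4) = 24
f(-1) = 12
Sum = 36

36


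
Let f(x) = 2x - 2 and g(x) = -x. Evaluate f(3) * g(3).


f(3) = 4
g(3) = -3
Product = -12

-12


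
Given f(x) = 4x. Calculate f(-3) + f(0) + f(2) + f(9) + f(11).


f(-3) = -12
f(0) = 0
f(2) = 8
f(9) = 36
f(11) = 44
Sum = 76

76


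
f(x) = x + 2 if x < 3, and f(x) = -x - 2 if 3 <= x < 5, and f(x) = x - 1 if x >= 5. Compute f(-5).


-5 satisfies x < 3
f(-5) = -3

-3


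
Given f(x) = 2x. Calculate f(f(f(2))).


f(2) = 4
f(4) = 8
f(8) = 16

16


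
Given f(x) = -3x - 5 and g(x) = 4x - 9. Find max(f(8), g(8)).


f(8) = -29
g(8) = 23
max = 23

23


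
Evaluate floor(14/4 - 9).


14/4 = 3.5
3.5 - 9 = -5.5
floor(-5.5) = -6

-6


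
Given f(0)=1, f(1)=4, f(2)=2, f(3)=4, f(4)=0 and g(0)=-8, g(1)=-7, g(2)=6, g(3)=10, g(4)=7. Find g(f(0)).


f(0) = 1
g(1) = -7

-7


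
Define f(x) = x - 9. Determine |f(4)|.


f(4) = -5
|-5| = 5

5


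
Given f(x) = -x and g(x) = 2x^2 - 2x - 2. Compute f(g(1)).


g(1) = -2
f(-2) = 2

2


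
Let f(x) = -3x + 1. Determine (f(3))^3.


f(3) = -8
(-8)^3 = -512

-512


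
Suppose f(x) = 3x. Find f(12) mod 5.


f(12) = 36
36 mod 5 = 1

1


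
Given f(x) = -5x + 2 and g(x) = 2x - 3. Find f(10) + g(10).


f(10) = -48
g(10) = 17
Sum = -31

-31


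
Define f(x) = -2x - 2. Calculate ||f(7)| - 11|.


f(7) = -16
|-16| = 16
|16 - 11| = 5

5


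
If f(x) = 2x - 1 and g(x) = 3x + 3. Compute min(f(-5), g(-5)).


f(-5) = -11
g(-5) = -12
min = -12

-12


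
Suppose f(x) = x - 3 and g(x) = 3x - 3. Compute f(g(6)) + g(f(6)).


f(g(6)) = 12
g(f(6)) = 6
Sum = 18

18


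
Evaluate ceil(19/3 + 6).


13


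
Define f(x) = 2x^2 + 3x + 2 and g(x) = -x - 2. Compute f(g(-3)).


g(-3) = 1
f(1) = 2*(1)^2 + 3*(1) + 2 = 7

7


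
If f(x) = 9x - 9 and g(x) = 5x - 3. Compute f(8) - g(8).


26


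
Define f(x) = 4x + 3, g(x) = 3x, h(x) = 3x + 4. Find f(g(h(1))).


h(1) = 7
g(7) = 21
f(21) = 87

87


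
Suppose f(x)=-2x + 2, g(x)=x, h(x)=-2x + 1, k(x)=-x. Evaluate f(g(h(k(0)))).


k(0) = 0
h(0) = 1
g(1) = 1
f(1) = 0

0


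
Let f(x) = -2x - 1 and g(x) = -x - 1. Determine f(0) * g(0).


1


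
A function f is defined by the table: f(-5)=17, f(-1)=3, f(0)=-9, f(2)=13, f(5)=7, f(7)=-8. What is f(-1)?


Reading from the table at x = -1

3


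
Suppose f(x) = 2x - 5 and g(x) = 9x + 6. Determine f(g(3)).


61


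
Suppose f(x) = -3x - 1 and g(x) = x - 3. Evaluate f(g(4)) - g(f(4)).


12


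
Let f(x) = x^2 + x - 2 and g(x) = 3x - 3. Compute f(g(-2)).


70


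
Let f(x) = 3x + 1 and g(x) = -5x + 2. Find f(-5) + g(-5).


13


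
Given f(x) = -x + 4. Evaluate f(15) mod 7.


f(15) = -11
-11 mod 7 = 3

3


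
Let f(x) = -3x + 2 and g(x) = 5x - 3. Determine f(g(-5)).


g(-5) = -28
f(-28) = 86

86


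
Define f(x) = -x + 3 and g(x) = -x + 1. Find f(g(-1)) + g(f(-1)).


-2


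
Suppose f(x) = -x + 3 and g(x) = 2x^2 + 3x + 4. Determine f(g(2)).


g(2) = 18
f(18) = -15

-15


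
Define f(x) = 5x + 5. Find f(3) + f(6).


f(3) = 20
f(6) = 35
Sum = 55

55


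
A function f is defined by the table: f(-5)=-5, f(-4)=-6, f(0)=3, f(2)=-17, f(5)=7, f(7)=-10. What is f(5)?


Reading from the table at x = 5

7


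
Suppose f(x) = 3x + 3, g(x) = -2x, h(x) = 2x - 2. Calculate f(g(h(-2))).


h(-2) = -6
g(-6) = 12
f(12) = 39

39


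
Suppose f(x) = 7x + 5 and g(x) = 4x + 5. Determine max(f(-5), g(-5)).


f(-5) = -30
g(-5) = -15
max = -15

-15


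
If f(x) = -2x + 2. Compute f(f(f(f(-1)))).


-26


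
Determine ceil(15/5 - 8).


-5


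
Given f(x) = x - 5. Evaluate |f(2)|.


f(2) = -3
|-3| = 3

3


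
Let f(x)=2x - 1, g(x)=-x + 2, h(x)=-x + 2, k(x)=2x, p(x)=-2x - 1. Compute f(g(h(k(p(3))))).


p(3) = -7
k(-7) = -14
h(-14) = 16
g(16) = -14
f(-14) = -29

-29


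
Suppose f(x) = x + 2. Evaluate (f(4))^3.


f(4) = 6
(6)^3 = 216

216


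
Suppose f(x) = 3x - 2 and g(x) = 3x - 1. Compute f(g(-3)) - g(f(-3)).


f(g(-3)) = -32
g(f(-3)) = -34
Difference = 2

2


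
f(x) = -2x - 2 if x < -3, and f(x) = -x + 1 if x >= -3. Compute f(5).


5 satisfies x >= -3
f(5) = -4

-4


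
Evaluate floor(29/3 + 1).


29/3 = 9.6667
9.6667 + 1 = 10.6667
floor(10.6667) = 10

10


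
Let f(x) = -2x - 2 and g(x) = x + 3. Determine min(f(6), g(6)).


f(6) = -14
g(6) = 9
min = -14

-14


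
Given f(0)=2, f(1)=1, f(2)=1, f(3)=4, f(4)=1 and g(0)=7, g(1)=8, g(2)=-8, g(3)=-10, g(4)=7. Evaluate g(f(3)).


f(3) = 4
g(4) = 7

7


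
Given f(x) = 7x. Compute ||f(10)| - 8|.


f(10) = 70
|70| = 70
|70 - 8| = 62

62


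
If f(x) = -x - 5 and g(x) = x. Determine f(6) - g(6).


f(6) = -11
g(6) = 6
Difference = -17

-17


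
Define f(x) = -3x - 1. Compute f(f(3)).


f(3) = -10
f(-10) = 29

29


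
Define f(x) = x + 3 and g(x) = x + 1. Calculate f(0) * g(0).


f(0) = 3
g(0) = 1
Product = 3

3


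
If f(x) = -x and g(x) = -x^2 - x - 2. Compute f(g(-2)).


g(-2) = -4
f(-4) = 4

4


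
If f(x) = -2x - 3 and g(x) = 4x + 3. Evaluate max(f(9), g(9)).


f(9) = -21
g(9) = 39
max = 39

39


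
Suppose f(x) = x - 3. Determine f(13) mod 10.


0


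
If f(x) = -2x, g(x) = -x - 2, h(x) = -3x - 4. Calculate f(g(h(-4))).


h(-4) = 8
g(8) = -10
f(-10) = 20

20


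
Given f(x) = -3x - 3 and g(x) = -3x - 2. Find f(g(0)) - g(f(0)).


f(g(0)) = 3
g(f(0)) = 7
Difference = -4

-4


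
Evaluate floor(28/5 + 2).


7


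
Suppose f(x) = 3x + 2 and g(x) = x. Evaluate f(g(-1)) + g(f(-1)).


f(g(-1)) = -1
g(f(-1)) = -1
Sum = -2

-2


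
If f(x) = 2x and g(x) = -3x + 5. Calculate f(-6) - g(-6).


f(-6) = -12
g(-6) = 23
Difference = -35

-35


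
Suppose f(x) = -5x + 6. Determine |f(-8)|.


46


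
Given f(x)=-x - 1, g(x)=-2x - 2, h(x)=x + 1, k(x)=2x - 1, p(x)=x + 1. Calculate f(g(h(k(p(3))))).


p(3) = 4
k(4) = 7
h(7) = 8
g(8) = -18
f(-18) = 17

17


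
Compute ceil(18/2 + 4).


18/2 = 9
9 + 4 = 13
ceil(13) = 13

13


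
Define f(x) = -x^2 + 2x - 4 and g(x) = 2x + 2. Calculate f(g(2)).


g(2) = 6
f(6) = (-1)*(6)^2 + 2*(6) - 4 = -28

-28


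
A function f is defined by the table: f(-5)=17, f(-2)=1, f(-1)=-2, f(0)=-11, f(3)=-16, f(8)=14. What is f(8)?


Reading from the table at x = 8

14


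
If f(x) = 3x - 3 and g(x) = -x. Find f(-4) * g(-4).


f(-4) = -15
g(-4) = 4
Product = -60

-60


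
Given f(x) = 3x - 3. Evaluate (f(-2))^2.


f(-2) = -9
(-9)^2 = 81

81


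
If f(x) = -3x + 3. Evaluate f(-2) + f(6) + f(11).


f(-2) = 9
f(6) = -15
f(11) = -30
Sum = -36

-36


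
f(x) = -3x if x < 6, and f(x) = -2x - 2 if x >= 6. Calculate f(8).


8 satisfies x >= 6
f(8) = -18

-18


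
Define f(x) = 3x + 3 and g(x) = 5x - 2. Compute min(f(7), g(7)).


f(7) = 24
g(7) = 33
min = 24

24


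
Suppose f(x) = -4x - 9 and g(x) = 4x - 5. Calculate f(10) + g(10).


f(10) = -49
g(10) = 35
Sum = -14

-14


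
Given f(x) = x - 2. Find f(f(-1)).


-5


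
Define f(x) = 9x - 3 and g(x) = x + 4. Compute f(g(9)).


g(9) = 13
f(13) = 114

114


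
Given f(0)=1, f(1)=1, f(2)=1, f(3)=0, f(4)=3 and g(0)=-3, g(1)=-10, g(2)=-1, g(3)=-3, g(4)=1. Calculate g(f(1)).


f(1) = 1
g(1) = -10

-10


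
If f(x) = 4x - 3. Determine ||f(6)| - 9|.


f(6) = 21
|21| = 21
|21 - 9| = 12

12


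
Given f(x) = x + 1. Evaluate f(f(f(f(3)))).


f(3) = 4
f(4) = 5
f(5) = 6
f(6) = 7

7


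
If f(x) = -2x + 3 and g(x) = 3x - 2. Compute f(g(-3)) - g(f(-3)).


f(g(-3)) = 25
g(f(-3)) = 25
Difference = 0

0


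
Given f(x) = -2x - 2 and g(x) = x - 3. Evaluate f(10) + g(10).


f(10) = -22
g(10) = 7
Sum = -15

-15


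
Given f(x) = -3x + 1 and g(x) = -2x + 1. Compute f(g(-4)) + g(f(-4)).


f(g(-4)) = -26
g(f(-4)) = -25
Sum = -51

-51


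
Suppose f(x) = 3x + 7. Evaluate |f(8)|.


f(8) = 31
|31| = 31

31


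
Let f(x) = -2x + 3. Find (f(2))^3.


f(2) = -1
(-1)^3 = -1

-1


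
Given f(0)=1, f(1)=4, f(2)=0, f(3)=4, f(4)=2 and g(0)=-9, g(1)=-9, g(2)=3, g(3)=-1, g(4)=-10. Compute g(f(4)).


f(4) = 2
g(2) = 3

3


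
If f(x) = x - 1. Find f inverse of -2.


Solve x - 1 = -2
x = (-2 + 1) / 1 = -1

-1


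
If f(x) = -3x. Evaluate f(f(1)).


f(1) = -3
f(-3) = 9

9


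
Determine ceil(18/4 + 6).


18/4 = 4.5
4.5 + 6 = 10.5
ceil(10.5) = 11

11


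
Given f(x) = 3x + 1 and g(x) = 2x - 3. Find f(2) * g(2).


f(2) = 7
g(2) = 1
Product = 7

7


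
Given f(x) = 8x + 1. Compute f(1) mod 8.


f(1) = 9
9 mod 8 = 1

1


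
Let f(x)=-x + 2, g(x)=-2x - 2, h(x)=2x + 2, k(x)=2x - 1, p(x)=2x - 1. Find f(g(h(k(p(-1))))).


p(-1) = -3
k(-3) = -7
h(-7) = -12
g(-12) = 22
f(22) = -20

-20


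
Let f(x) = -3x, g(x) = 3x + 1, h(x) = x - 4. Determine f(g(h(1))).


h(1) = -3
g(-3) = -8
f(-8) = 24

24


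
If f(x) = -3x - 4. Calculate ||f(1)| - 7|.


0


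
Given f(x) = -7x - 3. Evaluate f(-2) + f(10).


f(-2) = 11
f(10) = -73
Sum = -62

-62


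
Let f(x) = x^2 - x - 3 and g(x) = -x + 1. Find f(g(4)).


g(4) = -3
f(-3) = 1*(-3)^2 - 1*(-3) - 3 = 9

9


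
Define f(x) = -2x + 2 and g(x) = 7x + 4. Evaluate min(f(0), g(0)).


f(0) = 2
g(0) = 4
min = 2

2


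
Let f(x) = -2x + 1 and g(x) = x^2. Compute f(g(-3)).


g(-3) = 9
f(9) = -17

-17


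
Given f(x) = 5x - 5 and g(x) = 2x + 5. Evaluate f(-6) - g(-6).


f(-6) = -35
g(-6) = -7
Difference = -28

-28


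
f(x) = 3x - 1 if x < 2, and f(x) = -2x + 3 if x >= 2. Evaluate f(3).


3 satisfies x >= 2
f(3) = -3

-3


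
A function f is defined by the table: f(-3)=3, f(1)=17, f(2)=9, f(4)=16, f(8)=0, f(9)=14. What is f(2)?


Reading from the table at x = 2

9


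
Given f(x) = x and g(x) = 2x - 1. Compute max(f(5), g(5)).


f(5) = 5
g(5) = 9
max = 9

9


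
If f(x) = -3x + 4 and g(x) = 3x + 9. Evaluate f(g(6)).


g(6) = 27
f(27) = -77

-77


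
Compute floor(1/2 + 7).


1/2 = 0.5
0.5 + 7 = 7.5
floor(7.5) = 7

7


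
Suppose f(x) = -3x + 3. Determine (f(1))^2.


f(1) = 0
(0)^2 = 0

0


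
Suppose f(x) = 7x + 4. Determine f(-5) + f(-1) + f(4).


-2


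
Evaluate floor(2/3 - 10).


2/3 = 0.6667
0.6667 - 10 = -9.3333
floor(-9.3333) = -10

-10


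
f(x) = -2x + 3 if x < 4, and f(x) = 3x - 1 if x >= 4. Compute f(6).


17


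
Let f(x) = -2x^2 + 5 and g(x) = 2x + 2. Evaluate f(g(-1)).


g(-1) = 0
f(0) = (-2)*(0)^2 + 5 = 5

5


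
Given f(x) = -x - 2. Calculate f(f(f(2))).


f(2) = -4
f(-4) = 2
f(2) = -4

-4


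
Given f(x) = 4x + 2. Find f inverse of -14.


Solve 4x + 2 = -14
x = (-14 - 2) / 4 = -4

-4


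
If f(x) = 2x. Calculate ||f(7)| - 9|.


f(7) = 14
|14| = 14
|14 - 9| = 5

5


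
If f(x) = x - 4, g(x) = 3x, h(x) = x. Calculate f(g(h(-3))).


h(-3) = -3
g(-3) = -9
f(-9) = -13

-13


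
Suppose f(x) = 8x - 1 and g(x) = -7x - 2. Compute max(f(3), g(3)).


f(3) = 23
g(3) = -23
max = 23

23


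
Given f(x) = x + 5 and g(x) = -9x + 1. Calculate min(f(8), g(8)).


f(8) = 13
g(8) = -71
min = -71

-71


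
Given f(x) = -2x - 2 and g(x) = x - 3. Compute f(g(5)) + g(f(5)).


f(g(5)) = -6
g(f(5)) = -15
Sum = -21

-21


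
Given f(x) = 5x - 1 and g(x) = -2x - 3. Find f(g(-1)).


g(-1) = -1
f(-1) = -6

-6


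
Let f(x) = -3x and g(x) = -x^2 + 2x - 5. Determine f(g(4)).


39


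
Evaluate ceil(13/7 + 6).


13/7 = 1.8571
1.8571 + 6 = 7.8571
ceil(7.8571) = 8

8


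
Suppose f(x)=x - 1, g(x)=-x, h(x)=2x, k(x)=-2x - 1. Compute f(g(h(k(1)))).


k(1) = -3
h(-3) = -6
g(-6) = 6
f(6) = 5

5


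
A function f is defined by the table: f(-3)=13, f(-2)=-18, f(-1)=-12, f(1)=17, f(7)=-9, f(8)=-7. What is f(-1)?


Reading from the table at x = -1

-12


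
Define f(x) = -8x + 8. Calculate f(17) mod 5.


f(17) = -128
-128 mod 5 = 2

2


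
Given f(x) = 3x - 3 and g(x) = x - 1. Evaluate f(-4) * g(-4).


f(-4) = -15
g(-4) = -5
Product = 75

75


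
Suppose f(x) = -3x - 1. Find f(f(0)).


2


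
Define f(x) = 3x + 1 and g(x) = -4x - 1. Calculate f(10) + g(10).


-10


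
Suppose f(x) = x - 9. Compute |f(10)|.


1


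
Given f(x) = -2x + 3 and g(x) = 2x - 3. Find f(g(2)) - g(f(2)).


f(g(2)) = 1
g(f(2)) = -5
Difference = 6

6


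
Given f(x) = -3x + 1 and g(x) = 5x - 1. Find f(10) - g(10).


f(10) = -29
g(10) = 49
Difference = -78

-78


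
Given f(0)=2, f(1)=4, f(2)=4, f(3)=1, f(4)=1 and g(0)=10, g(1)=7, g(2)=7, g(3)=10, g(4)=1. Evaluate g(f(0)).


7


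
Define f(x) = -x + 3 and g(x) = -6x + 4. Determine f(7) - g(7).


f(7) = -4
g(7) = -38
Difference = 34

34


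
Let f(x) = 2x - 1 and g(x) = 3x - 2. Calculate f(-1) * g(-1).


f(-1) = -3
g(-1) = -5
Product = 15

15


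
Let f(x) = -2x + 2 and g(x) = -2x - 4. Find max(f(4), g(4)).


-6


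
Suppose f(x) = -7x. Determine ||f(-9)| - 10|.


f(-9) = 63
|63| = 63
|63 - 10| = 53

53


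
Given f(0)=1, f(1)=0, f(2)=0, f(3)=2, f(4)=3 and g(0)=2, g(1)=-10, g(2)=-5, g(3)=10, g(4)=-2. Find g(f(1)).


f(1) = 0
g(0) = 2

2


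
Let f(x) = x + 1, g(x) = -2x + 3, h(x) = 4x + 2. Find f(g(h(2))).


h(2) = 10
g(10) = -17
f(-17) = -16

-16


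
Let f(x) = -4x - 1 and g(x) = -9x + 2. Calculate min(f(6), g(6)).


f(6) = -25
g(6) = -52
min = -52

-52


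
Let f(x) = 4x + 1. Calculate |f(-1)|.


3


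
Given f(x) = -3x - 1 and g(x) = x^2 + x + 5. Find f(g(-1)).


g(-1) = 5
f(5) = -16

-16


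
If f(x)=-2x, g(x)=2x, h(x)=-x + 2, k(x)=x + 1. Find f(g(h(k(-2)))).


k(-2) = -1
h(-1) = 3
g(3) = 6
f(6) = -12

-12


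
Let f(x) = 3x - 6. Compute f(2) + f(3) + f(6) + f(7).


f(2) = 0
f(3) = 3
f(6) = 12
f(7) = 15
Sum = 30

30


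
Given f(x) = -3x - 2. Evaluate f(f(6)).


58


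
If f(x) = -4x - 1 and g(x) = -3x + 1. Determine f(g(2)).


19


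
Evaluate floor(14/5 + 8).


14/5 = 2.8
2.8 + 8 = 10.8
floor(10.8) = 10

10


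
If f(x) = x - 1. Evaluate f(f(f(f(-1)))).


f(-1) = -2
f(-2) = -3
f(-3) = -4
f(-4) = -5

-5


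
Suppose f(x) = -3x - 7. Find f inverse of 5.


Solve -3x - 7 = 5
x = (5 + 7) / (-3) = -4

-4


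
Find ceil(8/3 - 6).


-3


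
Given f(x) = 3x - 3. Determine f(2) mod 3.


f(2) = 3
3 mod 3 = 0

0


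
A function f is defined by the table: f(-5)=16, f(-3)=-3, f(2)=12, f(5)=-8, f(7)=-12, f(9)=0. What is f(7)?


Reading from the table at x = 7

-12


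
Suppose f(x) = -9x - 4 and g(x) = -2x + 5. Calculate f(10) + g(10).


f(10) = -94
g(10) = -15
Sum = -109

-109


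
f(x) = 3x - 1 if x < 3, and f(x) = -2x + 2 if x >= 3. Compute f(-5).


-16


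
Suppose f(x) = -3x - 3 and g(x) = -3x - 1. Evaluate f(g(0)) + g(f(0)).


f(g(0)) = 0
g(f(0)) = 8
Sum = 8

8


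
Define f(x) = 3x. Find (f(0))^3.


f(0) = 0
(0)^3 = 0

0


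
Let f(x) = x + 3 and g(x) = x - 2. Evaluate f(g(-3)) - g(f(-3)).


f(g(-3)) = -2
g(f(-3)) = -2
Difference = 0

0


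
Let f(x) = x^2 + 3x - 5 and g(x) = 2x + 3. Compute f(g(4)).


g(4) = 11
f(11) = 1*(11)^2 + 3*(11) - 5 = 149

149


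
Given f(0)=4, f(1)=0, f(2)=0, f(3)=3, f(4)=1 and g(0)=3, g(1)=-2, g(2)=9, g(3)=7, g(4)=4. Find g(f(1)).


f(1) = 0
g(0) = 3

3


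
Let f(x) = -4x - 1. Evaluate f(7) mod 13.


f(7) = -29
-29 mod 13 = 10

10


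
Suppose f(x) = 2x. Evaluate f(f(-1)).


f(-1) = -2
f(-2) = -4

-4


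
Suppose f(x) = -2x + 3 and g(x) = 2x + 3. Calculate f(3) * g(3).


f(3) = -3
g(3) = 9
Product = -27

-27


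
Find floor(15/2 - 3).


4


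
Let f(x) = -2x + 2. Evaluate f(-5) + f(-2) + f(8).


f(-5) = 12
f(-2) = 6
f(8) = -14
Sum = 4

4


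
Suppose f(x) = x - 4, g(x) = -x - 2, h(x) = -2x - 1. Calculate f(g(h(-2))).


-9


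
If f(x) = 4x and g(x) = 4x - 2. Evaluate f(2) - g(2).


f(2) = 8
g(2) = 6
Difference = 2

2


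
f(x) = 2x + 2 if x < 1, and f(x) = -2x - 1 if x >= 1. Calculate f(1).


1 satisfies x >= 1
f(1) = -3

-3


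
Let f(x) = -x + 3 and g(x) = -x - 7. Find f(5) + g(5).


f(5) = -2
g(5) = -12
Sum = -14

-14


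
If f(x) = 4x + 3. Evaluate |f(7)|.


f(7) = 31
|31| = 31

31


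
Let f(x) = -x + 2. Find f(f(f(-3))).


f(-3) = 5
f(5) = -3
f(-3) = 5

5


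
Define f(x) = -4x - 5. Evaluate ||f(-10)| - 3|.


32


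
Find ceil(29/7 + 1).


29/7 = 4.1429
4.1429 + 1 = 5.1429
ceil(5.1429) = 6

6


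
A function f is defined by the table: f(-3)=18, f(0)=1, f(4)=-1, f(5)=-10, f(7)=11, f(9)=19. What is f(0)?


Reading from the table at x = 0

1


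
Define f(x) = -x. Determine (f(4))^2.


f(4) = -4
(-4)^2 = 16

16


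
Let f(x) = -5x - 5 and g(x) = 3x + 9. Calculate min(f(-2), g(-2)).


f(-2) = 5
g(-2) = 3
min = 3

3


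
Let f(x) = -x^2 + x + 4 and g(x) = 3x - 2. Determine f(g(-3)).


g(-3) = -11
f(-11) = (-1)*(-11)^2 + 1*(-11) + 4 = -128

-128


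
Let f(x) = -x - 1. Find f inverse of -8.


Solve -x - 1 = -8
x = (-8 + 1) / (-1) = 7

7


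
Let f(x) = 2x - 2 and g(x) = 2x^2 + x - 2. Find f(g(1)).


0


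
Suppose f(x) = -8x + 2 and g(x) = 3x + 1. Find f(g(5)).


g(5) = 16
f(16) = -126

-126


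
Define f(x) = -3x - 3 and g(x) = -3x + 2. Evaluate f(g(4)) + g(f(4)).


74


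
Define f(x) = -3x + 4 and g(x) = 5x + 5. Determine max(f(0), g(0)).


5


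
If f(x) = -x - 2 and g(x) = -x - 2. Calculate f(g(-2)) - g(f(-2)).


f(g(-2)) = -2
g(f(-2)) = -2
Difference = 0

0


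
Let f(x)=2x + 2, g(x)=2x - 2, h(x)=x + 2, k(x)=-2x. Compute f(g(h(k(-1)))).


k(-1) = 2
h(2) = 4
g(4) = 6
f(6) = 14

14


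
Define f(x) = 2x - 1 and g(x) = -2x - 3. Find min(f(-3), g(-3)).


f(-3) = -7
g(-3) = 3
min = -7

-7


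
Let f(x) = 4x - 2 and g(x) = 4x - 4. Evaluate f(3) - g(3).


f(3) = 10
g(3) = 8
Difference = 2

2


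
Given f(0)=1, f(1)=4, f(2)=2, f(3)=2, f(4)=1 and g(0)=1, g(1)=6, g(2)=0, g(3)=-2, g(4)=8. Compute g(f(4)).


f(4) = 1
g(1) = 6

6


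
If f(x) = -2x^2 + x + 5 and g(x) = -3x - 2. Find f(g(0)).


-5


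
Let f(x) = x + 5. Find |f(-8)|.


f(-8) = -3
|-3| = 3

3


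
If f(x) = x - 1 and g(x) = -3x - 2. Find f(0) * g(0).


2


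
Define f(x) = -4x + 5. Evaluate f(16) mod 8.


f(16) = -59
-59 mod 8 = 5

5


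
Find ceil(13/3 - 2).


3


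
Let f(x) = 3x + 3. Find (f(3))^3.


f(3) = 12
(12)^3 = 1728

1728


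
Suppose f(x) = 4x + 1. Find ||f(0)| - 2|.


f(0) = 1
|1| = 1
|1 - 2| = 1

1


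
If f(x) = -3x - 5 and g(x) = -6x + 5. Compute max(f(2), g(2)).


f(2) = -11
g(2) = -7
max = -7

-7


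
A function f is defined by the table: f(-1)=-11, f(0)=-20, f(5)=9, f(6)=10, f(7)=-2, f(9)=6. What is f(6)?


Reading from the table at x = 6

10


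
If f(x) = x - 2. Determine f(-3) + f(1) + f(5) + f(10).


f(-3) = -5
f(1) = -1
f(5) = 3
f(10) = 8
Sum = 5

5


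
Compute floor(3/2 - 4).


-3


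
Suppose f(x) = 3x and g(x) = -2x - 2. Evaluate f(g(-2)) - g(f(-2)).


f(g(-2)) = 6
g(f(-2)) = 10
Difference = -4

-4


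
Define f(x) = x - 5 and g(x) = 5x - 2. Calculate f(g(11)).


g(11) = 53
f(53) = 48

48


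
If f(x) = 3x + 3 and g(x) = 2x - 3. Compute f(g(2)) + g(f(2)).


f(g(2)) = 6
g(f(2)) = 15
Sum = 21

21


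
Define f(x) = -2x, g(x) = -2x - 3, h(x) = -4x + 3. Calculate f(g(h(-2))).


h(-2) = 11
g(11) = -25
f(-25) = 50

50


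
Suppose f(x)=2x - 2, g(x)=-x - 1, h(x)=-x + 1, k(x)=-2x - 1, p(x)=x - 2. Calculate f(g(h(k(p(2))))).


p(2) = 0
k(0) = -1
h(-1) = 2
g(2) = -3
f(-3) = -8

-8


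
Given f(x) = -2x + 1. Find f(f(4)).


15


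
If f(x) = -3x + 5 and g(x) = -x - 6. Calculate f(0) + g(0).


f(0) = 5
g(0) = -6
Sum = -1

-1


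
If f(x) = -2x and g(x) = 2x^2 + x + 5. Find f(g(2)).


g(2) = 15
f(15) = -30

-30


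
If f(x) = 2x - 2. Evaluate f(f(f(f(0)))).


f(0) = -2
f(-2) = -6
f(-6) = -14
f(-14) = -30

-30


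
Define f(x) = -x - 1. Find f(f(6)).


f(6) = -7
f(-7) = 6

6


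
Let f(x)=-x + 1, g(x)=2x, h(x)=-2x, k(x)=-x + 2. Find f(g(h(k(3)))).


k(3) = -1
h(-1) = 2
g(2) = 4
f(4) = -3

-3


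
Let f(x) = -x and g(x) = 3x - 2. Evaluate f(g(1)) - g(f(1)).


f(g(1)) = -1
g(f(1)) = -5
Difference = 4

4


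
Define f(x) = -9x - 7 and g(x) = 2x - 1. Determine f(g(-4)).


g(-4) = -9
f(-9) = 74

74


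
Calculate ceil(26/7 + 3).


26/7 = 3.7143
3.7143 + 3 = 6.7143
ceil(6.7143) = 7

7


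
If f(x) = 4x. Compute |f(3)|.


12


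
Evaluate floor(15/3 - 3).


15/3 = 5
5 - 3 = 2
floor(2) = 2

2


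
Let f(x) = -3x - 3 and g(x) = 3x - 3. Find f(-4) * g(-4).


f(-4) = 9
g(-4) = -15
Product = -135

-135


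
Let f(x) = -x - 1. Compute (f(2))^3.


f(2) = -3
(-3)^3 = -27

-27


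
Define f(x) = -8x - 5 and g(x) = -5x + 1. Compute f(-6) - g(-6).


12


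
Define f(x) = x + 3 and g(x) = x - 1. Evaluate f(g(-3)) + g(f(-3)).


f(g(-3)) = -1
g(f(-3)) = -1
Sum = -2

-2


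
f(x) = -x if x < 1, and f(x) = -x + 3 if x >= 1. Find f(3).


3 satisfies x >= 1
f(3) = 0

0


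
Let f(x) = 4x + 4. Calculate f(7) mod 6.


f(7) = 32
32 mod 6 = 2

2


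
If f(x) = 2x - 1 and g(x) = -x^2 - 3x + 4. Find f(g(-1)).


g(-1) = 6
f(6) = 11

11


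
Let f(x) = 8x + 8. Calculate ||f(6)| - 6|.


f(6) = 56
|56| = 56
|56 - 6| = 50

50


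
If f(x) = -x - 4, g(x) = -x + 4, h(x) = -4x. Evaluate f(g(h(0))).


h(0) = 0
g(0) = 4
f(4) = -8

-8


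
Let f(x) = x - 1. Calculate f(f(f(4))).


f(4) = 3
f(3) = 2
f(2) = 1

1


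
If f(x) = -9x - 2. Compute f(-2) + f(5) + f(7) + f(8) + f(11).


f(-2) = 16
f(5) = -47
f(7) = -65
f(8) = -74
f(11) = -101
Sum = -271

-271


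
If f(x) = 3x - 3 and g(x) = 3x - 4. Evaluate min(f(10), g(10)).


f(10) = 27
g(10) = 26
min = 26

26


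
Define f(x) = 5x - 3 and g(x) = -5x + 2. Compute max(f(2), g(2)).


f(2) = 7
g(2) = -8
max = 7

7


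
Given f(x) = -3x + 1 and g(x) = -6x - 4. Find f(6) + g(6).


f(6) = -17
g(6) = -40
Sum = -57

-57


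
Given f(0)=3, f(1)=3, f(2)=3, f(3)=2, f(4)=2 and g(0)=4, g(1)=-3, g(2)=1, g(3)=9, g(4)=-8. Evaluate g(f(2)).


f(2) = 3
g(3) = 9

9


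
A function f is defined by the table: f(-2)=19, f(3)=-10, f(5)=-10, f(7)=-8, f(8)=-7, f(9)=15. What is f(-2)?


19


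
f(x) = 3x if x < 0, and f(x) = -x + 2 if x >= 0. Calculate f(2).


2 satisfies x >= 0
f(2) = 0

0


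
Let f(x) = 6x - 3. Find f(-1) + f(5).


18


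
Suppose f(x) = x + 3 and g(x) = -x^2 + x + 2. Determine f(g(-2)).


g(-2) = -4
f(-4) = -1

-1


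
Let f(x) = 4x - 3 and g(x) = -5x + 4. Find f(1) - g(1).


f(1) = 1
g(1) = -1
Difference = 2

2


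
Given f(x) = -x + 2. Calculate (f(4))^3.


f(4) = -2
(-2)^3 = -8

-8


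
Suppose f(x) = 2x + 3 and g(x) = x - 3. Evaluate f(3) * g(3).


f(3) = 9
g(3) = 0
Product = 0

0


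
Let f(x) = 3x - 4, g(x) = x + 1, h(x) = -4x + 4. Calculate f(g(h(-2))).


h(-2) = 12
g(12) = 13
f(13) = 35

35


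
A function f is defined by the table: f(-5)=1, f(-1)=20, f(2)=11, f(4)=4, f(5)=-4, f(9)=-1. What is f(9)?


-1


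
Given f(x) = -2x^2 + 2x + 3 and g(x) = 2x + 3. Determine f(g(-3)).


g(-3) = -3
f(-3) = (-2)*(-3)^2 + 2*(-3) + 3 = -21

-21


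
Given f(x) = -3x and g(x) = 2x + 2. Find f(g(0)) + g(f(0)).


f(g(0)) = -6
g(f(0)) = 2
Sum = -4

-4


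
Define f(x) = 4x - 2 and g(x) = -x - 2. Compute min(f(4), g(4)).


f(4) = 14
g(4) = -6
min = -6

-6


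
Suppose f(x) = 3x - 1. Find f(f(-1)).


f(-1) = -4
f(-4) = -13

-13


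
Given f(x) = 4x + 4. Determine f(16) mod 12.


f(16) = 68
68 mod 12 = 8

8


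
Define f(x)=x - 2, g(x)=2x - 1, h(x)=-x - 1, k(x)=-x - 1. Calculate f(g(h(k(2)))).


k(2) = -3
h(-3) = 2
g(2) = 3
f(3) = 1

1


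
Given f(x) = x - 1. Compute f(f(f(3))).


f(3) = 2
f(2) = 1
f(1) = 0

0


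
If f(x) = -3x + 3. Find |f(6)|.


f(6) = -15
|-15| = 15

15


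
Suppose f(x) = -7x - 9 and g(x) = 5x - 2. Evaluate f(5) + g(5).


f(5) = -44
g(5) = 23
Sum = -21

-21


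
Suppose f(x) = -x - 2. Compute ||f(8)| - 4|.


f(8) = -10
|-10| = 10
|10 - 4| = 6

6


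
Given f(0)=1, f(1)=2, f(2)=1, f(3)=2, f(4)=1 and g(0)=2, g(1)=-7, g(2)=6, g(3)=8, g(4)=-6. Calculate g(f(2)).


f(2) = 1
g(1) = -7

-7


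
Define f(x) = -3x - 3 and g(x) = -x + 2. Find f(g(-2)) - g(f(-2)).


f(g(-2)) = -15
g(f(-2)) = -1
Difference = -14

-14


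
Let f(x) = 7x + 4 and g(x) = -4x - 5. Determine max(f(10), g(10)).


f(10) = 74
g(10) = -45
max = 74

74


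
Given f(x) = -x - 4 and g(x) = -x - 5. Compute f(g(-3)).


g(-3) = -2
f(-2) = -2

-2


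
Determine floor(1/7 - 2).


1/7 = 0.1429
0.1429 - 2 = -1.8571
floor(-1.8571) = -2

-2


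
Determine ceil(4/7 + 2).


4/7 = 0.5714
0.5714 + 2 = 2.5714
ceil(2.5714) = 3

3


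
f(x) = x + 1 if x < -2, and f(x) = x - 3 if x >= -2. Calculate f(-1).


-4


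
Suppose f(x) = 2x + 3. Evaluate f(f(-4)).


f(-4) = -5
f(-5) = -7

-7


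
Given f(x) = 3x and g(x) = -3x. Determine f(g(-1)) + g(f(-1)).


f(g(-1)) = 9
g(f(-1)) = 9
Sum = 18

18


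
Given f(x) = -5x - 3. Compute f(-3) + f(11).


f(-3) = 12
f(11) = -58
Sum = -46

-46


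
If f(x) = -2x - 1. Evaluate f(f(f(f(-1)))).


f(-1) = 1
f(1) = -3
f(-3) = 5
f(5) = -11

-11


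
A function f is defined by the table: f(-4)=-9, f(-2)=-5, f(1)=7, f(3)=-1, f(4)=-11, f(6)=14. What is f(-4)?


Reading from the table at x = -4

-9


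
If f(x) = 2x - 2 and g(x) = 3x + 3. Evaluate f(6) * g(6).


f(6) = 10
g(6) = 21
Product = 210

210


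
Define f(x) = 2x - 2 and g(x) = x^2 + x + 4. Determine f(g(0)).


g(0) = 4
f(4) = 6

6


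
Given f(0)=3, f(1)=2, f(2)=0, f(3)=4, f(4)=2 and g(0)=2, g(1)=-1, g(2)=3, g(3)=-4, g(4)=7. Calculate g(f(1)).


f(1) = 2
g(2) = 3

3


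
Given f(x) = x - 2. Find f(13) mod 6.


5


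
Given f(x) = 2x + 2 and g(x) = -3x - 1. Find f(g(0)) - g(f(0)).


7


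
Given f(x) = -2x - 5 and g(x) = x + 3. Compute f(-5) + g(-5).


3


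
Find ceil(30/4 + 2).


30/4 = 7.5
7.5 + 2 = 9.5
ceil(9.5) = 10

10


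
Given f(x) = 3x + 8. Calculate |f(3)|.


f(3) = 17
|17| = 17

17


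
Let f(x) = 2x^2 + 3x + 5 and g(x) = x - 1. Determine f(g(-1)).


7


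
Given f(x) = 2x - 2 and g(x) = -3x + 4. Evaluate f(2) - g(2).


f(2) = 2
g(2) = -2
Difference = 4

4


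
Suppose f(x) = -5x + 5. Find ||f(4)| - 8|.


f(4) = -15
|-15| = 15
|15 - 8| = 7

7


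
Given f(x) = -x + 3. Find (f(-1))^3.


f(-1) = 4
(4)^3 = 64

64


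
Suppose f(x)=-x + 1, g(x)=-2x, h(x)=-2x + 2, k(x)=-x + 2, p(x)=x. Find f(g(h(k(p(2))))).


5


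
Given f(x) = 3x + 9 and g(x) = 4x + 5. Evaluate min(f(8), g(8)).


f(8) = 33
g(8) = 37
min = 33

33


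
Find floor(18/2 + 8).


18/2 = 9
9 + 8 = 17
floor(17) = 17

17


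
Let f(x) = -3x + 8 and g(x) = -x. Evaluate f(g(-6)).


g(-6) = 6
f(6) = -10

-10


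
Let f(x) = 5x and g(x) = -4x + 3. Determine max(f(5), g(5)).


25


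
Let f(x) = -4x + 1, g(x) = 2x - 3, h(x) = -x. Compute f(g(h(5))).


h(5) = -5
g(-5) = -13
f(-13) = 53

53


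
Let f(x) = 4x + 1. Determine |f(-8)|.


31


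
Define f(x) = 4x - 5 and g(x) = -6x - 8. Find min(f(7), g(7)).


-50


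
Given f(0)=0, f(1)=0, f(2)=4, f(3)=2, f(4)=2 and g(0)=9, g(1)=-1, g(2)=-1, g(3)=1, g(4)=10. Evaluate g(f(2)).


f(2) = 4
g(4) = 10

10


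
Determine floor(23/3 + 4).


23/3 = 7.6667
7.6667 + 4 = 11.6667
floor(11.6667) = 11

11


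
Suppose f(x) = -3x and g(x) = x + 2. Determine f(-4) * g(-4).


f(-4) = 12
g(-4) = -2
Product = -24

-24


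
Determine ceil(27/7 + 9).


27/7 = 3.8571
3.8571 + 9 = 12.8571
ceil(12.8571) = 13

13


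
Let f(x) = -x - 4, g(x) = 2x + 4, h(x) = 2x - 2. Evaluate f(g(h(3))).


h(3) = 4
g(4) = 12
f(12) = -16

-16


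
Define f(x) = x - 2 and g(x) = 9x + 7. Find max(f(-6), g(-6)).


f(-6) = -8
g(-6) = -47
max = -8

-8


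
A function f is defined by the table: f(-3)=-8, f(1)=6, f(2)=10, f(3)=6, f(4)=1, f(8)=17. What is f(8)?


Reading from the table at x = 8

17


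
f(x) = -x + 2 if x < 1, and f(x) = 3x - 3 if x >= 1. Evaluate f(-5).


-5 satisfies x < 1
f(-5) = 7

7


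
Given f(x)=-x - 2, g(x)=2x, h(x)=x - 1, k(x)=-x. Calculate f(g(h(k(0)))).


k(0) = 0
h(0) = -1
g(-1) = -2
f(-2) = 0

0


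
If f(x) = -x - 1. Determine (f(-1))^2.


f(-1) = 0
(0)^2 = 0

0


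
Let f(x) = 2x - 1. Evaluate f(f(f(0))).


-7


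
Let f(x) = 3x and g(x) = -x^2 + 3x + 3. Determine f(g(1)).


15


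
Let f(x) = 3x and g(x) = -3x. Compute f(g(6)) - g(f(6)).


f(g(6)) = -54
g(f(6)) = -54
Difference = 0

0


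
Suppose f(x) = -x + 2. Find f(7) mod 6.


f(7) = -5
-5 mod 6 = 1

1


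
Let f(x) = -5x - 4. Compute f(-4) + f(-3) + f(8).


f(-4) = 16
f(-3) = 11
f(8) = -44
Sum = -17

-17


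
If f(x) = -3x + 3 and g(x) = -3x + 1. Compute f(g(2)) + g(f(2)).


f(g(2)) = 18
g(f(2)) = 10
Sum = 28

28


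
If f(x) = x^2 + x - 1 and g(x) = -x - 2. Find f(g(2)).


g(2) = -4
f(-4) = 1*(-4)^2 + 1*(-4) - 1 = 11

11


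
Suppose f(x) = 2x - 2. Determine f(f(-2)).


f(-2) = -6
f(-6) = -14

-14


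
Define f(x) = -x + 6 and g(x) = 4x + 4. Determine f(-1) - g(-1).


f(-1) = 7
g(-1) = 0
Difference = 7

7


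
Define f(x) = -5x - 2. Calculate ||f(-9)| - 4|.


f(-9) = 43
|43| = 43
|43 - 4| = 39

39


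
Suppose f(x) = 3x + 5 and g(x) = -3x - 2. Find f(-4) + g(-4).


f(-4) = -7
g(-4) = 10
Sum = 3

3


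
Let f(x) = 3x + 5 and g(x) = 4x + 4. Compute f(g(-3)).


g(-3) = -8
f(-8) = -19

-19


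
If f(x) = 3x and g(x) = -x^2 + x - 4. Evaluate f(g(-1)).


g(-1) = -6
f(-6) = -18

-18


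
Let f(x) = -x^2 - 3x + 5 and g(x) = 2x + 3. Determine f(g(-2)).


g(-2) = -1
f(-1) = (-1)*(-1)^2 - 3*(-1) + 5 = 7

7


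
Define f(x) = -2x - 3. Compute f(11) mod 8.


f(11) = -25
-25 mod 8 = 7

7


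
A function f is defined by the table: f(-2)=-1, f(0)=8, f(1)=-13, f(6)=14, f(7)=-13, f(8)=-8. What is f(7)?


Reading from the table at x = 7

-13


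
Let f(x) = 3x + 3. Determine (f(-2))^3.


-27


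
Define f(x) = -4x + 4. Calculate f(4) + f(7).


f(4) = -12
f(7) = -24
Sum = -36

-36


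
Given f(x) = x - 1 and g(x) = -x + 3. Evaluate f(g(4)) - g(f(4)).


f(g(4)) = -2
g(f(4)) = 0
Difference = -2

-2


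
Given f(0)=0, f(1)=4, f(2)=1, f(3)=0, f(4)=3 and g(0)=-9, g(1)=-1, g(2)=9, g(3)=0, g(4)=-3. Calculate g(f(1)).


f(1) = 4
g(4) = -3

-3


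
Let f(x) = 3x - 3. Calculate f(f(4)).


24


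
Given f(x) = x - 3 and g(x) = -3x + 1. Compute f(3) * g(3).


f(3) = 0
g(3) = -8
Product = 0

0


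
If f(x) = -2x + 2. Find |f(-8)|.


f(-8) = 18
|18| = 18

18


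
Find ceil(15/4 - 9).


15/4 = 3.75
3.75 - 9 = -5.25
ceil(-5.25) = -5

-5


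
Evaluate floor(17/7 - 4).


17/7 = 2.4286
2.4286 - 4 = -1.5714
floor(-1.5714) = -2

-2


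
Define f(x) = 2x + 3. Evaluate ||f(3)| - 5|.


f(3) = 9
|9| = 9
|9 - 5| = 4

4


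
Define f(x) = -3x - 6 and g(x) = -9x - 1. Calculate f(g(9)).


g(9) = -82
f(-82) = 240

240


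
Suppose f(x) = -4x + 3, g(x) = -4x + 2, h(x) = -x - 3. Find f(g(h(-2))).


h(-2) = -1
g(-1) = 6
f(6) = -21

-21


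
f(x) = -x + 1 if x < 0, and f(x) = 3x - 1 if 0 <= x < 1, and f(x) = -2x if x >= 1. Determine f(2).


2 satisfies x >= 1
f(2) = -4

-4


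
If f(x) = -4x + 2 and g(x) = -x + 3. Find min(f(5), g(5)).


f(5) = -18
g(5) = -2
min = -18

-18


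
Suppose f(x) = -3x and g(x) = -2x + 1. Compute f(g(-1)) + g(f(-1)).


f(g(-1)) = -9
g(f(-1)) = -5
Sum = -14

-14


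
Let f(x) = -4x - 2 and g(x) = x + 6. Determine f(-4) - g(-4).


12


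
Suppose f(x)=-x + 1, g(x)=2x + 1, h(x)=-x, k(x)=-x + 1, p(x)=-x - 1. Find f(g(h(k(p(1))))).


p(1) = -2
k(-2) = 3
h(3) = -3
g(-3) = -5
f(-5) = 6

6


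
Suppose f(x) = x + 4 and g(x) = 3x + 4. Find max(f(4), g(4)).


16


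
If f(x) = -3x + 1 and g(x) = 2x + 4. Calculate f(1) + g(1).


f(1) = -2
g(1) = 6
Sum = 4

4


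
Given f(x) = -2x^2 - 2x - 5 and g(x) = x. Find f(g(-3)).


g(-3) = -3
f(-3) = (-2)*(-3)^2 - 2*(-3) - 5 = -17

-17


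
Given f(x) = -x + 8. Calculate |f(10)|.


f(10) = -2
|-2| = 2

2


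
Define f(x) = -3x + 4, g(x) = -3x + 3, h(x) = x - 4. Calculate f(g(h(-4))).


h(-4) = -8
g(-8) = 27
f(27) = -77

-77


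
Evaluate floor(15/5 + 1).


15/5 = 3
3 + 1 = 4
floor(4) = 4

4


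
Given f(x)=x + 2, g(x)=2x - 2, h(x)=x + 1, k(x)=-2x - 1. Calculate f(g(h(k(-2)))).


k(-2) = 3
h(3) = 4
g(4) = 6
f(6) = 8

8


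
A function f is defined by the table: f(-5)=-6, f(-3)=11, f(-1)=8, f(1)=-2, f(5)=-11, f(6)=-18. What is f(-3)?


Reading from the table at x = -3

11


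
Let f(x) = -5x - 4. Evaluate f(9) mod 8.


f(9) = -49
-49 mod 8 = 7

7


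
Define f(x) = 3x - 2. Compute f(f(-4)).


f(-4) = -14
f(-14) = -44

-44


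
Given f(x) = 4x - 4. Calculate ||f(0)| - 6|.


f(0) = -4
|-4| = 4
|4 - 6| = 2

2


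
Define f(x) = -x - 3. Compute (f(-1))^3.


f(-1) = -2
(-2)^3 = -8

-8


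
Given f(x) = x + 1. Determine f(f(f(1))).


f(1) = 2
f(2) = 3
f(3) = 4

4


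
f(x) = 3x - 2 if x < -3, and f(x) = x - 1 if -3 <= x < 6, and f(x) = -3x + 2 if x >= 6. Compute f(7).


7 satisfies x >= 6
f(7) = -19

-19


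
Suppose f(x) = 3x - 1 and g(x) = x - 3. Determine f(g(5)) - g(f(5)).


f(g(5)) = 5
g(f(5)) = 11
Difference = -6

-6


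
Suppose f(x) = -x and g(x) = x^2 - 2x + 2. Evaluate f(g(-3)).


g(-3) = 17
f(17) = -17

-17


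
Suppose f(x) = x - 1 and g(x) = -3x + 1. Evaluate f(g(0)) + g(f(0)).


f(g(0)) = 0
g(f(0)) = 4
Sum = 4

4


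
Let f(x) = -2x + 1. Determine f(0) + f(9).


-16


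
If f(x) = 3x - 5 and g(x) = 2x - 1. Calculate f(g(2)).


g(2) = 3
f(3) = 4

4


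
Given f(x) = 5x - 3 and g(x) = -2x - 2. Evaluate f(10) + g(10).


f(10) = 47
g(10) = -22
Sum = 25

25


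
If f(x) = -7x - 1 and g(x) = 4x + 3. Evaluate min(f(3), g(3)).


f(3) = -22
g(3) = 15
min = -22

-22


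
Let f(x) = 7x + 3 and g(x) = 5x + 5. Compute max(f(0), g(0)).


f(0) = 3
g(0) = 5
max = 5

5


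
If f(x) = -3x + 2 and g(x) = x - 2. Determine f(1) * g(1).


f(1) = -1
g(1) = -1
Product = 1

1


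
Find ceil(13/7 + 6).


13/7 = 1.8571
1.8571 + 6 = 7.8571
ceil(7.8571) = 8

8


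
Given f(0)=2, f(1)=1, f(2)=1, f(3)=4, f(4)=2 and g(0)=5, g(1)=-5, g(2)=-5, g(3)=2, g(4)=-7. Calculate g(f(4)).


f(4) = 2
g(2) = -5

-5


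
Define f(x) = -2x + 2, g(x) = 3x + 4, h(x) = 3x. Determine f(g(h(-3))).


48


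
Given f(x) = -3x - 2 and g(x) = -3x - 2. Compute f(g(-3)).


-23


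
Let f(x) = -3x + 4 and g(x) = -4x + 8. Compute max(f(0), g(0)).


f(0) = 4
g(0) = 8
max = 8

8


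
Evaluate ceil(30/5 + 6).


30/5 = 6
6 + 6 = 12
ceil(12) = 12

12


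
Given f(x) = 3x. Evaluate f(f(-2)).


f(-2) = -6
f(-6) = -18

-18


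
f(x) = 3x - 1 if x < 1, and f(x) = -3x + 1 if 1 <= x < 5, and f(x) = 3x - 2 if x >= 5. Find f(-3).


-3 satisfies x < 1
f(-3) = -10

-10


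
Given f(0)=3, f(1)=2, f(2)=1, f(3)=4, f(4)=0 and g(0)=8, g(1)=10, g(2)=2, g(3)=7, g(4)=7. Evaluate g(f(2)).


f(2) = 1
g(1) = 10

10


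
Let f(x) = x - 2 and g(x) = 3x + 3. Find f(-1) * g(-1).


f(-1) = -3
g(-1) = 0
Product = 0

0


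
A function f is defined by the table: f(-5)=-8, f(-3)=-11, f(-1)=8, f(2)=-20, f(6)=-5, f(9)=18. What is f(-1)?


Reading from the table at x = -1

8


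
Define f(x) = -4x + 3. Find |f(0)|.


f(0) = 3
|3| = 3

3


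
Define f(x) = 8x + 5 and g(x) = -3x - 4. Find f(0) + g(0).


f(0) = 5
g(0) = -4
Sum = 1

1


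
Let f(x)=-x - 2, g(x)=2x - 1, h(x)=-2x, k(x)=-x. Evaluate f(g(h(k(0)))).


-1


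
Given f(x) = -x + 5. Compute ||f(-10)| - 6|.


9


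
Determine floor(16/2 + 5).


16/2 = 8
8 + 5 = 13
floor(13) = 13

13


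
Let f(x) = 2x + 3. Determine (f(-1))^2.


f(-1) = 1
(1)^2 = 1

1
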